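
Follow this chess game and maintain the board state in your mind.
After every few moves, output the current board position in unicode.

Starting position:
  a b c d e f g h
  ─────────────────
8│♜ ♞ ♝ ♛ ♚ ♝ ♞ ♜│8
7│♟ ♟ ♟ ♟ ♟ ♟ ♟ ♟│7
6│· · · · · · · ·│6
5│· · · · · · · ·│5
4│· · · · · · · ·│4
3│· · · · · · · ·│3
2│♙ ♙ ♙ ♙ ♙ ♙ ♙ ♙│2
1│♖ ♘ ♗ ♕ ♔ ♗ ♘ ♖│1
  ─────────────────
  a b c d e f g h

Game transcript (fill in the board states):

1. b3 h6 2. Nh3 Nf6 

  a b c d e f g h
  ─────────────────
8│♜ ♞ ♝ ♛ ♚ ♝ · ♜│8
7│♟ ♟ ♟ ♟ ♟ ♟ ♟ ·│7
6│· · · · · ♞ · ♟│6
5│· · · · · · · ·│5
4│· · · · · · · ·│4
3│· ♙ · · · · · ♘│3
2│♙ · ♙ ♙ ♙ ♙ ♙ ♙│2
1│♖ ♘ ♗ ♕ ♔ ♗ · ♖│1
  ─────────────────
  a b c d e f g h

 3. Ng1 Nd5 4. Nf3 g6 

  a b c d e f g h
  ─────────────────
8│♜ ♞ ♝ ♛ ♚ ♝ · ♜│8
7│♟ ♟ ♟ ♟ ♟ ♟ · ·│7
6│· · · · · · ♟ ♟│6
5│· · · ♞ · · · ·│5
4│· · · · · · · ·│4
3│· ♙ · · · ♘ · ·│3
2│♙ · ♙ ♙ ♙ ♙ ♙ ♙│2
1│♖ ♘ ♗ ♕ ♔ ♗ · ♖│1
  ─────────────────
  a b c d e f g h

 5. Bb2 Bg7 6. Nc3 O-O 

  a b c d e f g h
  ─────────────────
8│♜ ♞ ♝ ♛ · ♜ ♚ ·│8
7│♟ ♟ ♟ ♟ ♟ ♟ ♝ ·│7
6│· · · · · · ♟ ♟│6
5│· · · ♞ · · · ·│5
4│· · · · · · · ·│4
3│· ♙ ♘ · · ♘ · ·│3
2│♙ ♗ ♙ ♙ ♙ ♙ ♙ ♙│2
1│♖ · · ♕ ♔ ♗ · ♖│1
  ─────────────────
  a b c d e f g h

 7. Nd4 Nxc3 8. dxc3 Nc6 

  a b c d e f g h
  ─────────────────
8│♜ · ♝ ♛ · ♜ ♚ ·│8
7│♟ ♟ ♟ ♟ ♟ ♟ ♝ ·│7
6│· · ♞ · · · ♟ ♟│6
5│· · · · · · · ·│5
4│· · · ♘ · · · ·│4
3│· ♙ ♙ · · · · ·│3
2│♙ ♗ ♙ · ♙ ♙ ♙ ♙│2
1│♖ · · ♕ ♔ ♗ · ♖│1
  ─────────────────
  a b c d e f g h



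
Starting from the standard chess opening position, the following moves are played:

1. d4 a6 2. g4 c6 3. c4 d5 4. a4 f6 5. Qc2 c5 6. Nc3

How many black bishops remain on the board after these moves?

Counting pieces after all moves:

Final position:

  a b c d e f g h
  ─────────────────
8│♜ ♞ ♝ ♛ ♚ ♝ ♞ ♜│8
7│· ♟ · · ♟ · ♟ ♟│7
6│♟ · · · · ♟ · ·│6
5│· · ♟ ♟ · · · ·│5
4│♙ · ♙ ♙ · · ♙ ·│4
3│· · ♘ · · · · ·│3
2│· ♙ ♕ · ♙ ♙ · ♙│2
1│♖ · ♗ · ♔ ♗ ♘ ♖│1
  ─────────────────
  a b c d e f g h


2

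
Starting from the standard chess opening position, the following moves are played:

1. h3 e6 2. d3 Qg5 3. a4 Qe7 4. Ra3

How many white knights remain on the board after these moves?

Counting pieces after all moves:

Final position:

  a b c d e f g h
  ─────────────────
8│♜ ♞ ♝ · ♚ ♝ ♞ ♜│8
7│♟ ♟ ♟ ♟ ♛ ♟ ♟ ♟│7
6│· · · · ♟ · · ·│6
5│· · · · · · · ·│5
4│♙ · · · · · · ·│4
3│♖ · · ♙ · · · ♙│3
2│· ♙ ♙ · ♙ ♙ ♙ ·│2
1│· ♘ ♗ ♕ ♔ ♗ ♘ ♖│1
  ─────────────────
  a b c d e f g h


2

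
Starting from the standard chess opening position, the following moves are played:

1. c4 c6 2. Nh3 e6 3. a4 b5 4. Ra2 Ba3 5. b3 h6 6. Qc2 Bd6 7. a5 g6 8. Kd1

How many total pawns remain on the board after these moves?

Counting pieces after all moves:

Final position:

  a b c d e f g h
  ─────────────────
8│♜ ♞ ♝ ♛ ♚ · ♞ ♜│8
7│♟ · · ♟ · ♟ · ·│7
6│· · ♟ ♝ ♟ · ♟ ♟│6
5│♙ ♟ · · · · · ·│5
4│· · ♙ · · · · ·│4
3│· ♙ · · · · · ♘│3
2│♖ · ♕ ♙ ♙ ♙ ♙ ♙│2
1│· ♘ ♗ ♔ · ♗ · ♖│1
  ─────────────────
  a b c d e f g h


16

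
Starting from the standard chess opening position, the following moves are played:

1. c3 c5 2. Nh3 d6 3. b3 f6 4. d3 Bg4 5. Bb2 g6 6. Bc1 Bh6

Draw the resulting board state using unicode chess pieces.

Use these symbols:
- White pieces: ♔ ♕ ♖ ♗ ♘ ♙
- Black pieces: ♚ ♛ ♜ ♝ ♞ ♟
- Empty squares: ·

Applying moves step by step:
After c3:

♜ ♞ ♝ ♛ ♚ ♝ ♞ ♜
♟ ♟ ♟ ♟ ♟ ♟ ♟ ♟
· · · · · · · ·
· · · · · · · ·
· · · · · · · ·
· · ♙ · · · · ·
♙ ♙ · ♙ ♙ ♙ ♙ ♙
♖ ♘ ♗ ♕ ♔ ♗ ♘ ♖


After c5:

♜ ♞ ♝ ♛ ♚ ♝ ♞ ♜
♟ ♟ · ♟ ♟ ♟ ♟ ♟
· · · · · · · ·
· · ♟ · · · · ·
· · · · · · · ·
· · ♙ · · · · ·
♙ ♙ · ♙ ♙ ♙ ♙ ♙
♖ ♘ ♗ ♕ ♔ ♗ ♘ ♖


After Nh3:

♜ ♞ ♝ ♛ ♚ ♝ ♞ ♜
♟ ♟ · ♟ ♟ ♟ ♟ ♟
· · · · · · · ·
· · ♟ · · · · ·
· · · · · · · ·
· · ♙ · · · · ♘
♙ ♙ · ♙ ♙ ♙ ♙ ♙
♖ ♘ ♗ ♕ ♔ ♗ · ♖


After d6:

♜ ♞ ♝ ♛ ♚ ♝ ♞ ♜
♟ ♟ · · ♟ ♟ ♟ ♟
· · · ♟ · · · ·
· · ♟ · · · · ·
· · · · · · · ·
· · ♙ · · · · ♘
♙ ♙ · ♙ ♙ ♙ ♙ ♙
♖ ♘ ♗ ♕ ♔ ♗ · ♖


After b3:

♜ ♞ ♝ ♛ ♚ ♝ ♞ ♜
♟ ♟ · · ♟ ♟ ♟ ♟
· · · ♟ · · · ·
· · ♟ · · · · ·
· · · · · · · ·
· ♙ ♙ · · · · ♘
♙ · · ♙ ♙ ♙ ♙ ♙
♖ ♘ ♗ ♕ ♔ ♗ · ♖


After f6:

♜ ♞ ♝ ♛ ♚ ♝ ♞ ♜
♟ ♟ · · ♟ · ♟ ♟
· · · ♟ · ♟ · ·
· · ♟ · · · · ·
· · · · · · · ·
· ♙ ♙ · · · · ♘
♙ · · ♙ ♙ ♙ ♙ ♙
♖ ♘ ♗ ♕ ♔ ♗ · ♖


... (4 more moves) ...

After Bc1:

♜ ♞ · ♛ ♚ ♝ ♞ ♜
♟ ♟ · · ♟ · · ♟
· · · ♟ · ♟ ♟ ·
· · ♟ · · · · ·
· · · · · · ♝ ·
· ♙ ♙ ♙ · · · ♘
♙ · · · ♙ ♙ ♙ ♙
♖ ♘ ♗ ♕ ♔ ♗ · ♖


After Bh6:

♜ ♞ · ♛ ♚ · ♞ ♜
♟ ♟ · · ♟ · · ♟
· · · ♟ · ♟ ♟ ♝
· · ♟ · · · · ·
· · · · · · ♝ ·
· ♙ ♙ ♙ · · · ♘
♙ · · · ♙ ♙ ♙ ♙
♖ ♘ ♗ ♕ ♔ ♗ · ♖



  a b c d e f g h
  ─────────────────
8│♜ ♞ · ♛ ♚ · ♞ ♜│8
7│♟ ♟ · · ♟ · · ♟│7
6│· · · ♟ · ♟ ♟ ♝│6
5│· · ♟ · · · · ·│5
4│· · · · · · ♝ ·│4
3│· ♙ ♙ ♙ · · · ♘│3
2│♙ · · · ♙ ♙ ♙ ♙│2
1│♖ ♘ ♗ ♕ ♔ ♗ · ♖│1
  ─────────────────
  a b c d e f g h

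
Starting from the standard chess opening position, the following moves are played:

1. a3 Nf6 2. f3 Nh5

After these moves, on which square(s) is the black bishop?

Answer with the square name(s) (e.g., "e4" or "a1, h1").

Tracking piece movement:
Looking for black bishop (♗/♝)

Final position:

  a b c d e f g h
  ─────────────────
8│♜ ♞ ♝ ♛ ♚ ♝ · ♜│8
7│♟ ♟ ♟ ♟ ♟ ♟ ♟ ♟│7
6│· · · · · · · ·│6
5│· · · · · · · ♞│5
4│· · · · · · · ·│4
3│♙ · · · · ♙ · ·│3
2│· ♙ ♙ ♙ ♙ · ♙ ♙│2
1│♖ ♘ ♗ ♕ ♔ ♗ ♘ ♖│1
  ─────────────────
  a b c d e f g h


c8, f8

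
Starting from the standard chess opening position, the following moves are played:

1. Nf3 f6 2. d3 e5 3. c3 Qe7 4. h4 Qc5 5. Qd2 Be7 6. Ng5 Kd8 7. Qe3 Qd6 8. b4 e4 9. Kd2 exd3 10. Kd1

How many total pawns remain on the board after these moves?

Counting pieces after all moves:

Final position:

  a b c d e f g h
  ─────────────────
8│♜ ♞ ♝ ♚ · · ♞ ♜│8
7│♟ ♟ ♟ ♟ ♝ · ♟ ♟│7
6│· · · ♛ · ♟ · ·│6
5│· · · · · · ♘ ·│5
4│· ♙ · · · · · ♙│4
3│· · ♙ ♟ ♕ · · ·│3
2│♙ · · · ♙ ♙ ♙ ·│2
1│♖ ♘ ♗ ♔ · ♗ · ♖│1
  ─────────────────
  a b c d e f g h


15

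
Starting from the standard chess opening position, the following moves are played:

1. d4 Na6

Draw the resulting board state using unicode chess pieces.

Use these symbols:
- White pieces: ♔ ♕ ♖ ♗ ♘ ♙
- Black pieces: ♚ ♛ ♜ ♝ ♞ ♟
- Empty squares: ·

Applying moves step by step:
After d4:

♜ ♞ ♝ ♛ ♚ ♝ ♞ ♜
♟ ♟ ♟ ♟ ♟ ♟ ♟ ♟
· · · · · · · ·
· · · · · · · ·
· · · ♙ · · · ·
· · · · · · · ·
♙ ♙ ♙ · ♙ ♙ ♙ ♙
♖ ♘ ♗ ♕ ♔ ♗ ♘ ♖


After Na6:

♜ · ♝ ♛ ♚ ♝ ♞ ♜
♟ ♟ ♟ ♟ ♟ ♟ ♟ ♟
♞ · · · · · · ·
· · · · · · · ·
· · · ♙ · · · ·
· · · · · · · ·
♙ ♙ ♙ · ♙ ♙ ♙ ♙
♖ ♘ ♗ ♕ ♔ ♗ ♘ ♖



  a b c d e f g h
  ─────────────────
8│♜ · ♝ ♛ ♚ ♝ ♞ ♜│8
7│♟ ♟ ♟ ♟ ♟ ♟ ♟ ♟│7
6│♞ · · · · · · ·│6
5│· · · · · · · ·│5
4│· · · ♙ · · · ·│4
3│· · · · · · · ·│3
2│♙ ♙ ♙ · ♙ ♙ ♙ ♙│2
1│♖ ♘ ♗ ♕ ♔ ♗ ♘ ♖│1
  ─────────────────
  a b c d e f g h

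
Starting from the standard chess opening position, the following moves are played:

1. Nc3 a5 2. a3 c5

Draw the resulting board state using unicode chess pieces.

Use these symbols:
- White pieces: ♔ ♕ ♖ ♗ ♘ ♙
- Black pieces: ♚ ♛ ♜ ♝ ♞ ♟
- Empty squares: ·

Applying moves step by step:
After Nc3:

♜ ♞ ♝ ♛ ♚ ♝ ♞ ♜
♟ ♟ ♟ ♟ ♟ ♟ ♟ ♟
· · · · · · · ·
· · · · · · · ·
· · · · · · · ·
· · ♘ · · · · ·
♙ ♙ ♙ ♙ ♙ ♙ ♙ ♙
♖ · ♗ ♕ ♔ ♗ ♘ ♖


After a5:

♜ ♞ ♝ ♛ ♚ ♝ ♞ ♜
· ♟ ♟ ♟ ♟ ♟ ♟ ♟
· · · · · · · ·
♟ · · · · · · ·
· · · · · · · ·
· · ♘ · · · · ·
♙ ♙ ♙ ♙ ♙ ♙ ♙ ♙
♖ · ♗ ♕ ♔ ♗ ♘ ♖


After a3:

♜ ♞ ♝ ♛ ♚ ♝ ♞ ♜
· ♟ ♟ ♟ ♟ ♟ ♟ ♟
· · · · · · · ·
♟ · · · · · · ·
· · · · · · · ·
♙ · ♘ · · · · ·
· ♙ ♙ ♙ ♙ ♙ ♙ ♙
♖ · ♗ ♕ ♔ ♗ ♘ ♖


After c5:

♜ ♞ ♝ ♛ ♚ ♝ ♞ ♜
· ♟ · ♟ ♟ ♟ ♟ ♟
· · · · · · · ·
♟ · ♟ · · · · ·
· · · · · · · ·
♙ · ♘ · · · · ·
· ♙ ♙ ♙ ♙ ♙ ♙ ♙
♖ · ♗ ♕ ♔ ♗ ♘ ♖



  a b c d e f g h
  ─────────────────
8│♜ ♞ ♝ ♛ ♚ ♝ ♞ ♜│8
7│· ♟ · ♟ ♟ ♟ ♟ ♟│7
6│· · · · · · · ·│6
5│♟ · ♟ · · · · ·│5
4│· · · · · · · ·│4
3│♙ · ♘ · · · · ·│3
2│· ♙ ♙ ♙ ♙ ♙ ♙ ♙│2
1│♖ · ♗ ♕ ♔ ♗ ♘ ♖│1
  ─────────────────
  a b c d e f g h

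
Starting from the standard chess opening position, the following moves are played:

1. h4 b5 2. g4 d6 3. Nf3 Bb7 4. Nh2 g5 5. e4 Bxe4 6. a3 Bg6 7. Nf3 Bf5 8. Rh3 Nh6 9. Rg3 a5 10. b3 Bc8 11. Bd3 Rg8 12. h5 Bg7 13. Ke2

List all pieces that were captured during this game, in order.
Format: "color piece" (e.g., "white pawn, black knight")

Tracking captures:
  Bxe4: captured white pawn

white pawn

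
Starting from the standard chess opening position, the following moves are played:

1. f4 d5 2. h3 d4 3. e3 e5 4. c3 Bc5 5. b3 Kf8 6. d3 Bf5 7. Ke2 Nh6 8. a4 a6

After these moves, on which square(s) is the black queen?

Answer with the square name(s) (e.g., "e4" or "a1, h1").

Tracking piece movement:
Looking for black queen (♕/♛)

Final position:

  a b c d e f g h
  ─────────────────
8│♜ ♞ · ♛ · ♚ · ♜│8
7│· ♟ ♟ · · ♟ ♟ ♟│7
6│♟ · · · · · · ♞│6
5│· · ♝ · ♟ ♝ · ·│5
4│♙ · · ♟ · ♙ · ·│4
3│· ♙ ♙ ♙ ♙ · · ♙│3
2│· · · · ♔ · ♙ ·│2
1│♖ ♘ ♗ ♕ · ♗ ♘ ♖│1
  ─────────────────
  a b c d e f g h


d8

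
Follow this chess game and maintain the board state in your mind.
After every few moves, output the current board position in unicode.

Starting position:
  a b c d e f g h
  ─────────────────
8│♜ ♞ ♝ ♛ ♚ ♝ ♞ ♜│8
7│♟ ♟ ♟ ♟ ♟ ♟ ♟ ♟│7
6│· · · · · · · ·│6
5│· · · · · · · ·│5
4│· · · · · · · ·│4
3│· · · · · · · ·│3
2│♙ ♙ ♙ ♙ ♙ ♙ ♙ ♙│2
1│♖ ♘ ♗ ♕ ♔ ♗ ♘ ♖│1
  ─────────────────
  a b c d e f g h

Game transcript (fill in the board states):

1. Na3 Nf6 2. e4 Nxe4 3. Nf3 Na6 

  a b c d e f g h
  ─────────────────
8│♜ · ♝ ♛ ♚ ♝ · ♜│8
7│♟ ♟ ♟ ♟ ♟ ♟ ♟ ♟│7
6│♞ · · · · · · ·│6
5│· · · · · · · ·│5
4│· · · · ♞ · · ·│4
3│♘ · · · · ♘ · ·│3
2│♙ ♙ ♙ ♙ · ♙ ♙ ♙│2
1│♖ · ♗ ♕ ♔ ♗ · ♖│1
  ─────────────────
  a b c d e f g h

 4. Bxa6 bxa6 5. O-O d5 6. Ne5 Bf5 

  a b c d e f g h
  ─────────────────
8│♜ · · ♛ ♚ ♝ · ♜│8
7│♟ · ♟ · ♟ ♟ ♟ ♟│7
6│♟ · · · · · · ·│6
5│· · · ♟ ♘ ♝ · ·│5
4│· · · · ♞ · · ·│4
3│♘ · · · · · · ·│3
2│♙ ♙ ♙ ♙ · ♙ ♙ ♙│2
1│♖ · ♗ ♕ · ♖ ♔ ·│1
  ─────────────────
  a b c d e f g h

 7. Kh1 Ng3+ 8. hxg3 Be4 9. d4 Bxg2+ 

  a b c d e f g h
  ─────────────────
8│♜ · · ♛ ♚ ♝ · ♜│8
7│♟ · ♟ · ♟ ♟ ♟ ♟│7
6│♟ · · · · · · ·│6
5│· · · ♟ ♘ · · ·│5
4│· · · ♙ · · · ·│4
3│♘ · · · · · ♙ ·│3
2│♙ ♙ ♙ · · ♙ ♝ ·│2
1│♖ · ♗ ♕ · ♖ · ♔│1
  ─────────────────
  a b c d e f g h

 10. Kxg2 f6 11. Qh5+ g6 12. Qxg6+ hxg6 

  a b c d e f g h
  ─────────────────
8│♜ · · ♛ ♚ ♝ · ♜│8
7│♟ · ♟ · ♟ · · ·│7
6│♟ · · · · ♟ ♟ ·│6
5│· · · ♟ ♘ · · ·│5
4│· · · ♙ · · · ·│4
3│♘ · · · · · ♙ ·│3
2│♙ ♙ ♙ · · ♙ ♔ ·│2
1│♖ · ♗ · · ♖ · ·│1
  ─────────────────
  a b c d e f g h



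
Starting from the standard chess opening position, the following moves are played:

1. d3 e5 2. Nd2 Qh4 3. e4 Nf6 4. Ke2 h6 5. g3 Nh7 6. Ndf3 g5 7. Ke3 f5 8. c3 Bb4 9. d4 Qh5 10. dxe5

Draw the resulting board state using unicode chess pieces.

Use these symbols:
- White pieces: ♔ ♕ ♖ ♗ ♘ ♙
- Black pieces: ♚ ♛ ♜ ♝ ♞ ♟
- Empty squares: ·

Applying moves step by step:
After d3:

♜ ♞ ♝ ♛ ♚ ♝ ♞ ♜
♟ ♟ ♟ ♟ ♟ ♟ ♟ ♟
· · · · · · · ·
· · · · · · · ·
· · · · · · · ·
· · · ♙ · · · ·
♙ ♙ ♙ · ♙ ♙ ♙ ♙
♖ ♘ ♗ ♕ ♔ ♗ ♘ ♖


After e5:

♜ ♞ ♝ ♛ ♚ ♝ ♞ ♜
♟ ♟ ♟ ♟ · ♟ ♟ ♟
· · · · · · · ·
· · · · ♟ · · ·
· · · · · · · ·
· · · ♙ · · · ·
♙ ♙ ♙ · ♙ ♙ ♙ ♙
♖ ♘ ♗ ♕ ♔ ♗ ♘ ♖


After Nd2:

♜ ♞ ♝ ♛ ♚ ♝ ♞ ♜
♟ ♟ ♟ ♟ · ♟ ♟ ♟
· · · · · · · ·
· · · · ♟ · · ·
· · · · · · · ·
· · · ♙ · · · ·
♙ ♙ ♙ ♘ ♙ ♙ ♙ ♙
♖ · ♗ ♕ ♔ ♗ ♘ ♖


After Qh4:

♜ ♞ ♝ · ♚ ♝ ♞ ♜
♟ ♟ ♟ ♟ · ♟ ♟ ♟
· · · · · · · ·
· · · · ♟ · · ·
· · · · · · · ♛
· · · ♙ · · · ·
♙ ♙ ♙ ♘ ♙ ♙ ♙ ♙
♖ · ♗ ♕ ♔ ♗ ♘ ♖


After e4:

♜ ♞ ♝ · ♚ ♝ ♞ ♜
♟ ♟ ♟ ♟ · ♟ ♟ ♟
· · · · · · · ·
· · · · ♟ · · ·
· · · · ♙ · · ♛
· · · ♙ · · · ·
♙ ♙ ♙ ♘ · ♙ ♙ ♙
♖ · ♗ ♕ ♔ ♗ ♘ ♖


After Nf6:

♜ ♞ ♝ · ♚ ♝ · ♜
♟ ♟ ♟ ♟ · ♟ ♟ ♟
· · · · · ♞ · ·
· · · · ♟ · · ·
· · · · ♙ · · ♛
· · · ♙ · · · ·
♙ ♙ ♙ ♘ · ♙ ♙ ♙
♖ · ♗ ♕ ♔ ♗ ♘ ♖


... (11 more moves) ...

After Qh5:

♜ ♞ ♝ · ♚ · · ♜
♟ ♟ ♟ ♟ · · · ♞
· · · · · · · ♟
· · · · ♟ ♟ ♟ ♛
· ♝ · ♙ ♙ · · ·
· · ♙ · ♔ ♘ ♙ ·
♙ ♙ · · · ♙ · ♙
♖ · ♗ ♕ · ♗ ♘ ♖


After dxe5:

♜ ♞ ♝ · ♚ · · ♜
♟ ♟ ♟ ♟ · · · ♞
· · · · · · · ♟
· · · · ♙ ♟ ♟ ♛
· ♝ · · ♙ · · ·
· · ♙ · ♔ ♘ ♙ ·
♙ ♙ · · · ♙ · ♙
♖ · ♗ ♕ · ♗ ♘ ♖



  a b c d e f g h
  ─────────────────
8│♜ ♞ ♝ · ♚ · · ♜│8
7│♟ ♟ ♟ ♟ · · · ♞│7
6│· · · · · · · ♟│6
5│· · · · ♙ ♟ ♟ ♛│5
4│· ♝ · · ♙ · · ·│4
3│· · ♙ · ♔ ♘ ♙ ·│3
2│♙ ♙ · · · ♙ · ♙│2
1│♖ · ♗ ♕ · ♗ ♘ ♖│1
  ─────────────────
  a b c d e f g h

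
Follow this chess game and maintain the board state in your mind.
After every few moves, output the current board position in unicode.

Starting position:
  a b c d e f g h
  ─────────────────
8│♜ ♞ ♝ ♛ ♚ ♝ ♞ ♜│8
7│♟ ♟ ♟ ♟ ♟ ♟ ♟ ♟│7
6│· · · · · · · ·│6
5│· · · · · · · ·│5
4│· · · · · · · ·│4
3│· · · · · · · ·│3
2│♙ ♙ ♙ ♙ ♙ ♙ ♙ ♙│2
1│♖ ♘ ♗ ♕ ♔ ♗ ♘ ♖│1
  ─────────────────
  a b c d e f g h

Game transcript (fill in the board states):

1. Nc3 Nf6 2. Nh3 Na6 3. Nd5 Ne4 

  a b c d e f g h
  ─────────────────
8│♜ · ♝ ♛ ♚ ♝ · ♜│8
7│♟ ♟ ♟ ♟ ♟ ♟ ♟ ♟│7
6│♞ · · · · · · ·│6
5│· · · ♘ · · · ·│5
4│· · · · ♞ · · ·│4
3│· · · · · · · ♘│3
2│♙ ♙ ♙ ♙ ♙ ♙ ♙ ♙│2
1│♖ · ♗ ♕ ♔ ♗ · ♖│1
  ─────────────────
  a b c d e f g h

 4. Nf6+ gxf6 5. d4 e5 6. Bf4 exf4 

  a b c d e f g h
  ─────────────────
8│♜ · ♝ ♛ ♚ ♝ · ♜│8
7│♟ ♟ ♟ ♟ · ♟ · ♟│7
6│♞ · · · · ♟ · ·│6
5│· · · · · · · ·│5
4│· · · ♙ ♞ ♟ · ·│4
3│· · · · · · · ♘│3
2│♙ ♙ ♙ · ♙ ♙ ♙ ♙│2
1│♖ · · ♕ ♔ ♗ · ♖│1
  ─────────────────
  a b c d e f g h

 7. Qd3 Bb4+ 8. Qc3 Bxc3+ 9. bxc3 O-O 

  a b c d e f g h
  ─────────────────
8│♜ · ♝ ♛ · ♜ ♚ ·│8
7│♟ ♟ ♟ ♟ · ♟ · ♟│7
6│♞ · · · · ♟ · ·│6
5│· · · · · · · ·│5
4│· · · ♙ ♞ ♟ · ·│4
3│· · ♙ · · · · ♘│3
2│♙ · ♙ · ♙ ♙ ♙ ♙│2
1│♖ · · · ♔ ♗ · ♖│1
  ─────────────────
  a b c d e f g h

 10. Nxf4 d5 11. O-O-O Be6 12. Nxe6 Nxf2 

  a b c d e f g h
  ─────────────────
8│♜ · · ♛ · ♜ ♚ ·│8
7│♟ ♟ ♟ · · ♟ · ♟│7
6│♞ · · · ♘ ♟ · ·│6
5│· · · ♟ · · · ·│5
4│· · · ♙ · · · ·│4
3│· · ♙ · · · · ·│3
2│♙ · ♙ · ♙ ♞ ♙ ♙│2
1│· · ♔ ♖ · ♗ · ♖│1
  ─────────────────
  a b c d e f g h

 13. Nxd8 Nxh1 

  a b c d e f g h
  ─────────────────
8│♜ · · ♘ · ♜ ♚ ·│8
7│♟ ♟ ♟ · · ♟ · ♟│7
6│♞ · · · · ♟ · ·│6
5│· · · ♟ · · · ·│5
4│· · · ♙ · · · ·│4
3│· · ♙ · · · · ·│3
2│♙ · ♙ · ♙ · ♙ ♙│2
1│· · ♔ ♖ · ♗ · ♞│1
  ─────────────────
  a b c d e f g h


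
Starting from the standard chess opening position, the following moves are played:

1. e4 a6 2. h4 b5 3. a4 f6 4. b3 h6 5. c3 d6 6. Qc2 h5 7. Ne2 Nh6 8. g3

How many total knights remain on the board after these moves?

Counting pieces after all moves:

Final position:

  a b c d e f g h
  ─────────────────
8│♜ ♞ ♝ ♛ ♚ ♝ · ♜│8
7│· · ♟ · ♟ · ♟ ·│7
6│♟ · · ♟ · ♟ · ♞│6
5│· ♟ · · · · · ♟│5
4│♙ · · · ♙ · · ♙│4
3│· ♙ ♙ · · · ♙ ·│3
2│· · ♕ ♙ ♘ ♙ · ·│2
1│♖ ♘ ♗ · ♔ ♗ · ♖│1
  ─────────────────
  a b c d e f g h


4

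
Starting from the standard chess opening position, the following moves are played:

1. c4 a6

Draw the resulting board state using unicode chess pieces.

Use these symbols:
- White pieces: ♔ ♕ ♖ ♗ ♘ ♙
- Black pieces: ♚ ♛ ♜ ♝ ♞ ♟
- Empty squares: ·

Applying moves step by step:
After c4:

♜ ♞ ♝ ♛ ♚ ♝ ♞ ♜
♟ ♟ ♟ ♟ ♟ ♟ ♟ ♟
· · · · · · · ·
· · · · · · · ·
· · ♙ · · · · ·
· · · · · · · ·
♙ ♙ · ♙ ♙ ♙ ♙ ♙
♖ ♘ ♗ ♕ ♔ ♗ ♘ ♖


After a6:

♜ ♞ ♝ ♛ ♚ ♝ ♞ ♜
· ♟ ♟ ♟ ♟ ♟ ♟ ♟
♟ · · · · · · ·
· · · · · · · ·
· · ♙ · · · · ·
· · · · · · · ·
♙ ♙ · ♙ ♙ ♙ ♙ ♙
♖ ♘ ♗ ♕ ♔ ♗ ♘ ♖



  a b c d e f g h
  ─────────────────
8│♜ ♞ ♝ ♛ ♚ ♝ ♞ ♜│8
7│· ♟ ♟ ♟ ♟ ♟ ♟ ♟│7
6│♟ · · · · · · ·│6
5│· · · · · · · ·│5
4│· · ♙ · · · · ·│4
3│· · · · · · · ·│3
2│♙ ♙ · ♙ ♙ ♙ ♙ ♙│2
1│♖ ♘ ♗ ♕ ♔ ♗ ♘ ♖│1
  ─────────────────
  a b c d e f g h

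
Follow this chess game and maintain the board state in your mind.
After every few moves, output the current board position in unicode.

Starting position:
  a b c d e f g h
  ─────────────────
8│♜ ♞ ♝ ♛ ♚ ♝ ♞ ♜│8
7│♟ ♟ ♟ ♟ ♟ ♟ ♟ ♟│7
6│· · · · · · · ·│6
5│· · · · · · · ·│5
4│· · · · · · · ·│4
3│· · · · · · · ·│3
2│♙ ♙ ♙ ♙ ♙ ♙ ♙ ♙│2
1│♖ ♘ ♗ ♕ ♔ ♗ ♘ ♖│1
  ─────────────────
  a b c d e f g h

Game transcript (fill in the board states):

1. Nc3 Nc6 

  a b c d e f g h
  ─────────────────
8│♜ · ♝ ♛ ♚ ♝ ♞ ♜│8
7│♟ ♟ ♟ ♟ ♟ ♟ ♟ ♟│7
6│· · ♞ · · · · ·│6
5│· · · · · · · ·│5
4│· · · · · · · ·│4
3│· · ♘ · · · · ·│3
2│♙ ♙ ♙ ♙ ♙ ♙ ♙ ♙│2
1│♖ · ♗ ♕ ♔ ♗ ♘ ♖│1
  ─────────────────
  a b c d e f g h

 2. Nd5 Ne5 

  a b c d e f g h
  ─────────────────
8│♜ · ♝ ♛ ♚ ♝ ♞ ♜│8
7│♟ ♟ ♟ ♟ ♟ ♟ ♟ ♟│7
6│· · · · · · · ·│6
5│· · · ♘ ♞ · · ·│5
4│· · · · · · · ·│4
3│· · · · · · · ·│3
2│♙ ♙ ♙ ♙ ♙ ♙ ♙ ♙│2
1│♖ · ♗ ♕ ♔ ♗ ♘ ♖│1
  ─────────────────
  a b c d e f g h

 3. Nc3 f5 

  a b c d e f g h
  ─────────────────
8│♜ · ♝ ♛ ♚ ♝ ♞ ♜│8
7│♟ ♟ ♟ ♟ ♟ · ♟ ♟│7
6│· · · · · · · ·│6
5│· · · · ♞ ♟ · ·│5
4│· · · · · · · ·│4
3│· · ♘ · · · · ·│3
2│♙ ♙ ♙ ♙ ♙ ♙ ♙ ♙│2
1│♖ · ♗ ♕ ♔ ♗ ♘ ♖│1
  ─────────────────
  a b c d e f g h

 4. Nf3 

  a b c d e f g h
  ─────────────────
8│♜ · ♝ ♛ ♚ ♝ ♞ ♜│8
7│♟ ♟ ♟ ♟ ♟ · ♟ ♟│7
6│· · · · · · · ·│6
5│· · · · ♞ ♟ · ·│5
4│· · · · · · · ·│4
3│· · ♘ · · ♘ · ·│3
2│♙ ♙ ♙ ♙ ♙ ♙ ♙ ♙│2
1│♖ · ♗ ♕ ♔ ♗ · ♖│1
  ─────────────────
  a b c d e f g h


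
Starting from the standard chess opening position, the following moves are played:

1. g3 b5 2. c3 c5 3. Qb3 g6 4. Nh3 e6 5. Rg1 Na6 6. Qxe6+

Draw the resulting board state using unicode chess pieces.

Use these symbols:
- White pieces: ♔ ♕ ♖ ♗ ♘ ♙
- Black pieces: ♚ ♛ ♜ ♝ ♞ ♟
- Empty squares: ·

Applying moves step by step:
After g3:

♜ ♞ ♝ ♛ ♚ ♝ ♞ ♜
♟ ♟ ♟ ♟ ♟ ♟ ♟ ♟
· · · · · · · ·
· · · · · · · ·
· · · · · · · ·
· · · · · · ♙ ·
♙ ♙ ♙ ♙ ♙ ♙ · ♙
♖ ♘ ♗ ♕ ♔ ♗ ♘ ♖


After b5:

♜ ♞ ♝ ♛ ♚ ♝ ♞ ♜
♟ · ♟ ♟ ♟ ♟ ♟ ♟
· · · · · · · ·
· ♟ · · · · · ·
· · · · · · · ·
· · · · · · ♙ ·
♙ ♙ ♙ ♙ ♙ ♙ · ♙
♖ ♘ ♗ ♕ ♔ ♗ ♘ ♖


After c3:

♜ ♞ ♝ ♛ ♚ ♝ ♞ ♜
♟ · ♟ ♟ ♟ ♟ ♟ ♟
· · · · · · · ·
· ♟ · · · · · ·
· · · · · · · ·
· · ♙ · · · ♙ ·
♙ ♙ · ♙ ♙ ♙ · ♙
♖ ♘ ♗ ♕ ♔ ♗ ♘ ♖


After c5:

♜ ♞ ♝ ♛ ♚ ♝ ♞ ♜
♟ · · ♟ ♟ ♟ ♟ ♟
· · · · · · · ·
· ♟ ♟ · · · · ·
· · · · · · · ·
· · ♙ · · · ♙ ·
♙ ♙ · ♙ ♙ ♙ · ♙
♖ ♘ ♗ ♕ ♔ ♗ ♘ ♖


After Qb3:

♜ ♞ ♝ ♛ ♚ ♝ ♞ ♜
♟ · · ♟ ♟ ♟ ♟ ♟
· · · · · · · ·
· ♟ ♟ · · · · ·
· · · · · · · ·
· ♕ ♙ · · · ♙ ·
♙ ♙ · ♙ ♙ ♙ · ♙
♖ ♘ ♗ · ♔ ♗ ♘ ♖


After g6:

♜ ♞ ♝ ♛ ♚ ♝ ♞ ♜
♟ · · ♟ ♟ ♟ · ♟
· · · · · · ♟ ·
· ♟ ♟ · · · · ·
· · · · · · · ·
· ♕ ♙ · · · ♙ ·
♙ ♙ · ♙ ♙ ♙ · ♙
♖ ♘ ♗ · ♔ ♗ ♘ ♖


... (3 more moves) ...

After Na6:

♜ · ♝ ♛ ♚ ♝ ♞ ♜
♟ · · ♟ · ♟ · ♟
♞ · · · ♟ · ♟ ·
· ♟ ♟ · · · · ·
· · · · · · · ·
· ♕ ♙ · · · ♙ ♘
♙ ♙ · ♙ ♙ ♙ · ♙
♖ ♘ ♗ · ♔ ♗ ♖ ·


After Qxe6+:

♜ · ♝ ♛ ♚ ♝ ♞ ♜
♟ · · ♟ · ♟ · ♟
♞ · · · ♕ · ♟ ·
· ♟ ♟ · · · · ·
· · · · · · · ·
· · ♙ · · · ♙ ♘
♙ ♙ · ♙ ♙ ♙ · ♙
♖ ♘ ♗ · ♔ ♗ ♖ ·



  a b c d e f g h
  ─────────────────
8│♜ · ♝ ♛ ♚ ♝ ♞ ♜│8
7│♟ · · ♟ · ♟ · ♟│7
6│♞ · · · ♕ · ♟ ·│6
5│· ♟ ♟ · · · · ·│5
4│· · · · · · · ·│4
3│· · ♙ · · · ♙ ♘│3
2│♙ ♙ · ♙ ♙ ♙ · ♙│2
1│♖ ♘ ♗ · ♔ ♗ ♖ ·│1
  ─────────────────
  a b c d e f g h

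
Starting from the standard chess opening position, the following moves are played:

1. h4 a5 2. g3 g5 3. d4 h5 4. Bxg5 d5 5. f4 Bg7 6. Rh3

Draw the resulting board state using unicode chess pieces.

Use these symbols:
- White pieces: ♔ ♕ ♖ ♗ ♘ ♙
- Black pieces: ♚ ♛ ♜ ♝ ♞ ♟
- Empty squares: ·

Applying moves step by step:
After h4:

♜ ♞ ♝ ♛ ♚ ♝ ♞ ♜
♟ ♟ ♟ ♟ ♟ ♟ ♟ ♟
· · · · · · · ·
· · · · · · · ·
· · · · · · · ♙
· · · · · · · ·
♙ ♙ ♙ ♙ ♙ ♙ ♙ ·
♖ ♘ ♗ ♕ ♔ ♗ ♘ ♖


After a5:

♜ ♞ ♝ ♛ ♚ ♝ ♞ ♜
· ♟ ♟ ♟ ♟ ♟ ♟ ♟
· · · · · · · ·
♟ · · · · · · ·
· · · · · · · ♙
· · · · · · · ·
♙ ♙ ♙ ♙ ♙ ♙ ♙ ·
♖ ♘ ♗ ♕ ♔ ♗ ♘ ♖


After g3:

♜ ♞ ♝ ♛ ♚ ♝ ♞ ♜
· ♟ ♟ ♟ ♟ ♟ ♟ ♟
· · · · · · · ·
♟ · · · · · · ·
· · · · · · · ♙
· · · · · · ♙ ·
♙ ♙ ♙ ♙ ♙ ♙ · ·
♖ ♘ ♗ ♕ ♔ ♗ ♘ ♖


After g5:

♜ ♞ ♝ ♛ ♚ ♝ ♞ ♜
· ♟ ♟ ♟ ♟ ♟ · ♟
· · · · · · · ·
♟ · · · · · ♟ ·
· · · · · · · ♙
· · · · · · ♙ ·
♙ ♙ ♙ ♙ ♙ ♙ · ·
♖ ♘ ♗ ♕ ♔ ♗ ♘ ♖


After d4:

♜ ♞ ♝ ♛ ♚ ♝ ♞ ♜
· ♟ ♟ ♟ ♟ ♟ · ♟
· · · · · · · ·
♟ · · · · · ♟ ·
· · · ♙ · · · ♙
· · · · · · ♙ ·
♙ ♙ ♙ · ♙ ♙ · ·
♖ ♘ ♗ ♕ ♔ ♗ ♘ ♖


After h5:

♜ ♞ ♝ ♛ ♚ ♝ ♞ ♜
· ♟ ♟ ♟ ♟ ♟ · ·
· · · · · · · ·
♟ · · · · · ♟ ♟
· · · ♙ · · · ♙
· · · · · · ♙ ·
♙ ♙ ♙ · ♙ ♙ · ·
♖ ♘ ♗ ♕ ♔ ♗ ♘ ♖


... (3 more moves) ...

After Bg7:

♜ ♞ ♝ ♛ ♚ · ♞ ♜
· ♟ ♟ · ♟ ♟ ♝ ·
· · · · · · · ·
♟ · · ♟ · · ♗ ♟
· · · ♙ · ♙ · ♙
· · · · · · ♙ ·
♙ ♙ ♙ · ♙ · · ·
♖ ♘ · ♕ ♔ ♗ ♘ ♖


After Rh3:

♜ ♞ ♝ ♛ ♚ · ♞ ♜
· ♟ ♟ · ♟ ♟ ♝ ·
· · · · · · · ·
♟ · · ♟ · · ♗ ♟
· · · ♙ · ♙ · ♙
· · · · · · ♙ ♖
♙ ♙ ♙ · ♙ · · ·
♖ ♘ · ♕ ♔ ♗ ♘ ·



  a b c d e f g h
  ─────────────────
8│♜ ♞ ♝ ♛ ♚ · ♞ ♜│8
7│· ♟ ♟ · ♟ ♟ ♝ ·│7
6│· · · · · · · ·│6
5│♟ · · ♟ · · ♗ ♟│5
4│· · · ♙ · ♙ · ♙│4
3│· · · · · · ♙ ♖│3
2│♙ ♙ ♙ · ♙ · · ·│2
1│♖ ♘ · ♕ ♔ ♗ ♘ ·│1
  ─────────────────
  a b c d e f g h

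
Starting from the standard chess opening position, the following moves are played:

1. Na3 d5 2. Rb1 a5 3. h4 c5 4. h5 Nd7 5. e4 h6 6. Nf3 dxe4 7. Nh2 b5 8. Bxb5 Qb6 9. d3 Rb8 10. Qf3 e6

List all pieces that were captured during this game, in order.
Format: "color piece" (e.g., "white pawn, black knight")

Tracking captures:
  dxe4: captured white pawn
  Bxb5: captured black pawn

white pawn, black pawn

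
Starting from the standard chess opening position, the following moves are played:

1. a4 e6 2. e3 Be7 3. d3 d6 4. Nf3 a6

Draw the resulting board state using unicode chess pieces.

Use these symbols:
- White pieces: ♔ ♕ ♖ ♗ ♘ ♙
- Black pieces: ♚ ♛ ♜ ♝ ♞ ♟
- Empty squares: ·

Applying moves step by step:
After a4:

♜ ♞ ♝ ♛ ♚ ♝ ♞ ♜
♟ ♟ ♟ ♟ ♟ ♟ ♟ ♟
· · · · · · · ·
· · · · · · · ·
♙ · · · · · · ·
· · · · · · · ·
· ♙ ♙ ♙ ♙ ♙ ♙ ♙
♖ ♘ ♗ ♕ ♔ ♗ ♘ ♖


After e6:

♜ ♞ ♝ ♛ ♚ ♝ ♞ ♜
♟ ♟ ♟ ♟ · ♟ ♟ ♟
· · · · ♟ · · ·
· · · · · · · ·
♙ · · · · · · ·
· · · · · · · ·
· ♙ ♙ ♙ ♙ ♙ ♙ ♙
♖ ♘ ♗ ♕ ♔ ♗ ♘ ♖


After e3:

♜ ♞ ♝ ♛ ♚ ♝ ♞ ♜
♟ ♟ ♟ ♟ · ♟ ♟ ♟
· · · · ♟ · · ·
· · · · · · · ·
♙ · · · · · · ·
· · · · ♙ · · ·
· ♙ ♙ ♙ · ♙ ♙ ♙
♖ ♘ ♗ ♕ ♔ ♗ ♘ ♖


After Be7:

♜ ♞ ♝ ♛ ♚ · ♞ ♜
♟ ♟ ♟ ♟ ♝ ♟ ♟ ♟
· · · · ♟ · · ·
· · · · · · · ·
♙ · · · · · · ·
· · · · ♙ · · ·
· ♙ ♙ ♙ · ♙ ♙ ♙
♖ ♘ ♗ ♕ ♔ ♗ ♘ ♖


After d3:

♜ ♞ ♝ ♛ ♚ · ♞ ♜
♟ ♟ ♟ ♟ ♝ ♟ ♟ ♟
· · · · ♟ · · ·
· · · · · · · ·
♙ · · · · · · ·
· · · ♙ ♙ · · ·
· ♙ ♙ · · ♙ ♙ ♙
♖ ♘ ♗ ♕ ♔ ♗ ♘ ♖


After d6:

♜ ♞ ♝ ♛ ♚ · ♞ ♜
♟ ♟ ♟ · ♝ ♟ ♟ ♟
· · · ♟ ♟ · · ·
· · · · · · · ·
♙ · · · · · · ·
· · · ♙ ♙ · · ·
· ♙ ♙ · · ♙ ♙ ♙
♖ ♘ ♗ ♕ ♔ ♗ ♘ ♖


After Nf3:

♜ ♞ ♝ ♛ ♚ · ♞ ♜
♟ ♟ ♟ · ♝ ♟ ♟ ♟
· · · ♟ ♟ · · ·
· · · · · · · ·
♙ · · · · · · ·
· · · ♙ ♙ ♘ · ·
· ♙ ♙ · · ♙ ♙ ♙
♖ ♘ ♗ ♕ ♔ ♗ · ♖


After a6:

♜ ♞ ♝ ♛ ♚ · ♞ ♜
· ♟ ♟ · ♝ ♟ ♟ ♟
♟ · · ♟ ♟ · · ·
· · · · · · · ·
♙ · · · · · · ·
· · · ♙ ♙ ♘ · ·
· ♙ ♙ · · ♙ ♙ ♙
♖ ♘ ♗ ♕ ♔ ♗ · ♖



  a b c d e f g h
  ─────────────────
8│♜ ♞ ♝ ♛ ♚ · ♞ ♜│8
7│· ♟ ♟ · ♝ ♟ ♟ ♟│7
6│♟ · · ♟ ♟ · · ·│6
5│· · · · · · · ·│5
4│♙ · · · · · · ·│4
3│· · · ♙ ♙ ♘ · ·│3
2│· ♙ ♙ · · ♙ ♙ ♙│2
1│♖ ♘ ♗ ♕ ♔ ♗ · ♖│1
  ─────────────────
  a b c d e f g h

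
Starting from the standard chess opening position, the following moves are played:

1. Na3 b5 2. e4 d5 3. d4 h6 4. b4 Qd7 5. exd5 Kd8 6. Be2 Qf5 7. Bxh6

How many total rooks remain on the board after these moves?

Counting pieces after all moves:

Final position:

  a b c d e f g h
  ─────────────────
8│♜ ♞ ♝ ♚ · ♝ ♞ ♜│8
7│♟ · ♟ · ♟ ♟ ♟ ·│7
6│· · · · · · · ♗│6
5│· ♟ · ♙ · ♛ · ·│5
4│· ♙ · ♙ · · · ·│4
3│♘ · · · · · · ·│3
2│♙ · ♙ · ♗ ♙ ♙ ♙│2
1│♖ · · ♕ ♔ · ♘ ♖│1
  ─────────────────
  a b c d e f g h


4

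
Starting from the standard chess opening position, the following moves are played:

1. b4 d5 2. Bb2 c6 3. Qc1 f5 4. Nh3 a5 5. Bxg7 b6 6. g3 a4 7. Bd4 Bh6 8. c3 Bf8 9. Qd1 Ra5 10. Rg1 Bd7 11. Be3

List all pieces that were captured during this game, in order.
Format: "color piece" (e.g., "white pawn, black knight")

Tracking captures:
  Bxg7: captured black pawn

black pawn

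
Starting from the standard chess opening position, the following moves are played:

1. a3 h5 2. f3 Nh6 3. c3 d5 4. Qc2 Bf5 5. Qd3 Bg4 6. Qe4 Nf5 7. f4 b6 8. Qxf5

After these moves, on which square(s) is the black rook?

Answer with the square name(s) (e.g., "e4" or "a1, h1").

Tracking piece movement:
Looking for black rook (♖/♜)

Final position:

  a b c d e f g h
  ─────────────────
8│♜ ♞ · ♛ ♚ ♝ · ♜│8
7│♟ · ♟ · ♟ ♟ ♟ ·│7
6│· ♟ · · · · · ·│6
5│· · · ♟ · ♕ · ♟│5
4│· · · · · ♙ ♝ ·│4
3│♙ · ♙ · · · · ·│3
2│· ♙ · ♙ ♙ · ♙ ♙│2
1│♖ ♘ ♗ · ♔ ♗ ♘ ♖│1
  ─────────────────
  a b c d e f g h


a8, h8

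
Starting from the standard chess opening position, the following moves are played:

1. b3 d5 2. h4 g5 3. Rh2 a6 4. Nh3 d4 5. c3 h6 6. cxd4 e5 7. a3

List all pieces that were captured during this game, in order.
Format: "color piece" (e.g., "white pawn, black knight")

Tracking captures:
  cxd4: captured black pawn

black pawn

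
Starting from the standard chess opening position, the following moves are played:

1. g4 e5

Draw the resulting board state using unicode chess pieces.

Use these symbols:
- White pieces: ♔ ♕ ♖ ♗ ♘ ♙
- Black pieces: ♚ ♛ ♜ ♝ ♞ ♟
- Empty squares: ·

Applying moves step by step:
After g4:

♜ ♞ ♝ ♛ ♚ ♝ ♞ ♜
♟ ♟ ♟ ♟ ♟ ♟ ♟ ♟
· · · · · · · ·
· · · · · · · ·
· · · · · · ♙ ·
· · · · · · · ·
♙ ♙ ♙ ♙ ♙ ♙ · ♙
♖ ♘ ♗ ♕ ♔ ♗ ♘ ♖


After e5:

♜ ♞ ♝ ♛ ♚ ♝ ♞ ♜
♟ ♟ ♟ ♟ · ♟ ♟ ♟
· · · · · · · ·
· · · · ♟ · · ·
· · · · · · ♙ ·
· · · · · · · ·
♙ ♙ ♙ ♙ ♙ ♙ · ♙
♖ ♘ ♗ ♕ ♔ ♗ ♘ ♖



  a b c d e f g h
  ─────────────────
8│♜ ♞ ♝ ♛ ♚ ♝ ♞ ♜│8
7│♟ ♟ ♟ ♟ · ♟ ♟ ♟│7
6│· · · · · · · ·│6
5│· · · · ♟ · · ·│5
4│· · · · · · ♙ ·│4
3│· · · · · · · ·│3
2│♙ ♙ ♙ ♙ ♙ ♙ · ♙│2
1│♖ ♘ ♗ ♕ ♔ ♗ ♘ ♖│1
  ─────────────────
  a b c d e f g h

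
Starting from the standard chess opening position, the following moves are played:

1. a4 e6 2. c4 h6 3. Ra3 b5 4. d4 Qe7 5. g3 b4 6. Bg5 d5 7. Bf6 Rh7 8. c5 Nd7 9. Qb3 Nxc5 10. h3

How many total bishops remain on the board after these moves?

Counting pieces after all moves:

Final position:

  a b c d e f g h
  ─────────────────
8│♜ · ♝ · ♚ ♝ ♞ ·│8
7│♟ · ♟ · ♛ ♟ ♟ ♜│7
6│· · · · ♟ ♗ · ♟│6
5│· · ♞ ♟ · · · ·│5
4│♙ ♟ · ♙ · · · ·│4
3│♖ ♕ · · · · ♙ ♙│3
2│· ♙ · · ♙ ♙ · ·│2
1│· ♘ · · ♔ ♗ ♘ ♖│1
  ─────────────────
  a b c d e f g h


4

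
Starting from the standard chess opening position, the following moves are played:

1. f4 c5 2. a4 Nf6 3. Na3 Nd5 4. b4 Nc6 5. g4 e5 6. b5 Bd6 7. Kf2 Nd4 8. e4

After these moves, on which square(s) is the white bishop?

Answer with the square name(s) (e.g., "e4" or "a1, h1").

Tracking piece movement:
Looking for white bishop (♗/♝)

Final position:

  a b c d e f g h
  ─────────────────
8│♜ · ♝ ♛ ♚ · · ♜│8
7│♟ ♟ · ♟ · ♟ ♟ ♟│7
6│· · · ♝ · · · ·│6
5│· ♙ ♟ ♞ ♟ · · ·│5
4│♙ · · ♞ ♙ ♙ ♙ ·│4
3│♘ · · · · · · ·│3
2│· · ♙ ♙ · ♔ · ♙│2
1│♖ · ♗ ♕ · ♗ ♘ ♖│1
  ─────────────────
  a b c d e f g h


c1, f1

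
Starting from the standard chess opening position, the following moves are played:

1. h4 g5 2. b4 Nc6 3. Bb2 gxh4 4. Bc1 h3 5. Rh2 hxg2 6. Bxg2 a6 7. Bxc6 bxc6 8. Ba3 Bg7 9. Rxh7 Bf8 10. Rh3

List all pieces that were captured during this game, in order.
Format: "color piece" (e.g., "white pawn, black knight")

Tracking captures:
  gxh4: captured white pawn
  hxg2: captured white pawn
  Bxg2: captured black pawn
  Bxc6: captured black knight
  bxc6: captured white bishop
  Rxh7: captured black pawn

white pawn, white pawn, black pawn, black knight, white bishop, black pawn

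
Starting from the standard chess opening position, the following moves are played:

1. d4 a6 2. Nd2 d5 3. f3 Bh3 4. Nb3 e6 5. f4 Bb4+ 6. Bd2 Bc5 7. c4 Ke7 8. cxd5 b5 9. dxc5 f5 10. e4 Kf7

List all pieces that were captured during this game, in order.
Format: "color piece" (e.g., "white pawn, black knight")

Tracking captures:
  cxd5: captured black pawn
  dxc5: captured black bishop

black pawn, black bishop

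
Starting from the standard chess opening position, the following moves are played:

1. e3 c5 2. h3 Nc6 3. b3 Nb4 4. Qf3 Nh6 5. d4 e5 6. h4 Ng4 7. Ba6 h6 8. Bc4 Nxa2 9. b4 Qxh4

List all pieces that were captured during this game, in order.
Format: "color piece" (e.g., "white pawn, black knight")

Tracking captures:
  Nxa2: captured white pawn
  Qxh4: captured white pawn

white pawn, white pawn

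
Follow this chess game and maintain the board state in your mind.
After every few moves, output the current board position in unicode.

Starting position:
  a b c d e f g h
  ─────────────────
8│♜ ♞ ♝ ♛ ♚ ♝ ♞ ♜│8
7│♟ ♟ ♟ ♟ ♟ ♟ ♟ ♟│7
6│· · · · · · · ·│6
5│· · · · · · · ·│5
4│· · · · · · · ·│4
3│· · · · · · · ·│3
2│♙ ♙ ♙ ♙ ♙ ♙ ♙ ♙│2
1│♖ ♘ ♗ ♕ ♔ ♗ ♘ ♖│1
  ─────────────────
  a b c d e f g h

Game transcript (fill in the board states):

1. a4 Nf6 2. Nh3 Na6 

  a b c d e f g h
  ─────────────────
8│♜ · ♝ ♛ ♚ ♝ · ♜│8
7│♟ ♟ ♟ ♟ ♟ ♟ ♟ ♟│7
6│♞ · · · · ♞ · ·│6
5│· · · · · · · ·│5
4│♙ · · · · · · ·│4
3│· · · · · · · ♘│3
2│· ♙ ♙ ♙ ♙ ♙ ♙ ♙│2
1│♖ ♘ ♗ ♕ ♔ ♗ · ♖│1
  ─────────────────
  a b c d e f g h

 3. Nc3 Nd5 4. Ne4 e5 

  a b c d e f g h
  ─────────────────
8│♜ · ♝ ♛ ♚ ♝ · ♜│8
7│♟ ♟ ♟ ♟ · ♟ ♟ ♟│7
6│♞ · · · · · · ·│6
5│· · · ♞ ♟ · · ·│5
4│♙ · · · ♘ · · ·│4
3│· · · · · · · ♘│3
2│· ♙ ♙ ♙ ♙ ♙ ♙ ♙│2
1│♖ · ♗ ♕ ♔ ♗ · ♖│1
  ─────────────────
  a b c d e f g h

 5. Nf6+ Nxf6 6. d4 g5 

  a b c d e f g h
  ─────────────────
8│♜ · ♝ ♛ ♚ ♝ · ♜│8
7│♟ ♟ ♟ ♟ · ♟ · ♟│7
6│♞ · · · · ♞ · ·│6
5│· · · · ♟ · ♟ ·│5
4│♙ · · ♙ · · · ·│4
3│· · · · · · · ♘│3
2│· ♙ ♙ · ♙ ♙ ♙ ♙│2
1│♖ · ♗ ♕ ♔ ♗ · ♖│1
  ─────────────────
  a b c d e f g h

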